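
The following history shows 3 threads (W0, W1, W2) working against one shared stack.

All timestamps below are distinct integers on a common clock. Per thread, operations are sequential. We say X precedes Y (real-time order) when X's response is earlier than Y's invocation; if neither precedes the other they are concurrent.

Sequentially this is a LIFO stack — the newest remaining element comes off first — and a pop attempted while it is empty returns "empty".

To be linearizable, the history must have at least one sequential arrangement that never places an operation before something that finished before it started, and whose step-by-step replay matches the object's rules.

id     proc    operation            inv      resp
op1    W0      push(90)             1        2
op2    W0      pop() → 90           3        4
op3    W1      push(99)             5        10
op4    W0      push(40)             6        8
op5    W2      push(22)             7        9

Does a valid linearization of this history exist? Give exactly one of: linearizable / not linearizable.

witness order: op1, op2, op3, op4, op5
after step 1 (op1 push(90)): stack <90>
after step 2 (op2 pop() → 90): stack <>
after step 3 (op3 push(99)): stack <99>
after step 4 (op4 push(40)): stack <99,40>
after step 5 (op5 push(22)): stack <99,40,22>

linearizable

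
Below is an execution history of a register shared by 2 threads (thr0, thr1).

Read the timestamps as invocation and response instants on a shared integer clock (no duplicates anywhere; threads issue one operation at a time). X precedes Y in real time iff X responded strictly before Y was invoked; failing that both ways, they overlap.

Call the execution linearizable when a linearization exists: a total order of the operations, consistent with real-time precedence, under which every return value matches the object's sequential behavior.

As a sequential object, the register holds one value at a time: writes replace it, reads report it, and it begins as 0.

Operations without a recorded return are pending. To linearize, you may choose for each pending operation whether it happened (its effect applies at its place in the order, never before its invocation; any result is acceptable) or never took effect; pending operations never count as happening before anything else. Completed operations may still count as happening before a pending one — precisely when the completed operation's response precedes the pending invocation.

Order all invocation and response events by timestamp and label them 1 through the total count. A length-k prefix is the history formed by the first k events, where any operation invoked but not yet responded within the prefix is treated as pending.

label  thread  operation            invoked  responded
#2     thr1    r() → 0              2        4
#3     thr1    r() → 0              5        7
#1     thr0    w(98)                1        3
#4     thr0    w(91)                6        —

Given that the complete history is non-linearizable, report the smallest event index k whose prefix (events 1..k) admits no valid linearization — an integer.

7

events 1..6 are linearizable, e.g. via #2, #1:
after step 1 (#2 r() → 0): value 0
after step 2 (#1 w(98)): value 98
event 7 — #3's response, time 7 — after it, nothing linearizes
completion choices over the 1 pending operation (#4) were checked; none helps
take #1, #2, #3 (pending dropped): step 2 already fails, because #2 r() → 0 cannot occur there
take #2, #1, #3 (pending dropped): step 3 already fails, because #3 r() → 0 cannot occur there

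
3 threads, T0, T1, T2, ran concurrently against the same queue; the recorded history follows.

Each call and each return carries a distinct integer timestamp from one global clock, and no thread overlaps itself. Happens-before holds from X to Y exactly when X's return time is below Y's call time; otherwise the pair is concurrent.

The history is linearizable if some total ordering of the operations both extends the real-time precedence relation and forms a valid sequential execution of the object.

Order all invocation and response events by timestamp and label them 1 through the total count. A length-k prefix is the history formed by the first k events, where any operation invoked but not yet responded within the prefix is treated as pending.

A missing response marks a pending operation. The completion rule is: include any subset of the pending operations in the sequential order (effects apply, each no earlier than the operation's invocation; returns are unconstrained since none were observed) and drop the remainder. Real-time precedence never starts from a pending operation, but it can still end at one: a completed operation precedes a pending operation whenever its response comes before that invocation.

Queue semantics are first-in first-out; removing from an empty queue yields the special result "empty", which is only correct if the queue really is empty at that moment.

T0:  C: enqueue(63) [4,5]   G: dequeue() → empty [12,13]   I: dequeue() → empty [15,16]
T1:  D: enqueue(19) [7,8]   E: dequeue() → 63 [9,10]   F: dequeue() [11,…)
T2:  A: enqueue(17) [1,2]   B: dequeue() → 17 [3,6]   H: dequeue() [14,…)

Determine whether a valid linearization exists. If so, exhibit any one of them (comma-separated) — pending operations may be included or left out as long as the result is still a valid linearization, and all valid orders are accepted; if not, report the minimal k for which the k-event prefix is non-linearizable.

linearizable — witness: A, B, C, D, E, F, G, H, I

1. A enqueue(17), leaving queue <17>
2. B dequeue() → 17, leaving queue <>
3. C enqueue(63), leaving queue <63>
4. D enqueue(19), leaving queue <63,19>
5. E dequeue() → 63, leaving queue <19>
6. F dequeue() (pending, included), leaving queue <>
7. G dequeue() → empty, leaving queue <>
8. H dequeue() (pending, included), leaving queue <>
9. I dequeue() → empty, leaving queue <>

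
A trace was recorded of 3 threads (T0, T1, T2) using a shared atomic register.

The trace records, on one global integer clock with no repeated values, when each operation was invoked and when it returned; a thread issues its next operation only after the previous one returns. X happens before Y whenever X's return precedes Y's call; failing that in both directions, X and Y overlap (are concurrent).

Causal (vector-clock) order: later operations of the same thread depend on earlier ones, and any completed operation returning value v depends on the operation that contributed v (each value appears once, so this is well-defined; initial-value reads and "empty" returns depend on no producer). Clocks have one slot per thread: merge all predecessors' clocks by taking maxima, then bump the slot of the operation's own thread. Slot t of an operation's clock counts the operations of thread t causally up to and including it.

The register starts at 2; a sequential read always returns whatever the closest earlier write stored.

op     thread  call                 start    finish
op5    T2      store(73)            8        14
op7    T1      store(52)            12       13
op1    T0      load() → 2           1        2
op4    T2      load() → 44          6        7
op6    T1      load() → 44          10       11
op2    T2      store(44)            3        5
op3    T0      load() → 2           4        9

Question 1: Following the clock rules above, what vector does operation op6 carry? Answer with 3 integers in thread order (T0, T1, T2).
(0, 1, 1)

invoked at 3, op2 has no predecessors; its own T2 bump gives (0, 0, 1)
invoked at 1, op1 has no predecessors; its own T0 bump gives (1, 0, 0)
VC(op4, invoked at 6): max of VC(op2)=(0, 0, 1), then +1 on thread T2 → (0, 0, 2)
VC(op6, invoked at 10): max of VC(op2)=(0, 0, 1), then +1 on thread T1 → (0, 1, 1)
VC(op3, invoked at 4): max of VC(op1)=(1, 0, 0), then +1 on thread T0 → (2, 0, 0)
VC(op5, invoked at 8): max of VC(op4)=(0, 0, 2), then +1 on thread T2 → (0, 0, 3)
VC(op7, invoked at 12): max of VC(op6)=(0, 1, 1), then +1 on thread T1 → (0, 2, 1)
target: VC(op6) = (0, 1, 1)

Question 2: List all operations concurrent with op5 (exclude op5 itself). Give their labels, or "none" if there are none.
op3, op6, op7

op5 runs from 8 to 14; window-overlapping ops are concurrent
op1 [1,2]: before
op2 [3,5]: before
op3 [4,9]: concurrent
op4 [6,7]: before
op6 [10,11]: concurrent
op7 [12,13]: concurrent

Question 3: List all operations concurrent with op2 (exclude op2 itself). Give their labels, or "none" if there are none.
op3

concurrent with op2 ([3,5]): every op whose interval crosses 3..5
op1 [1,2]: before
op3 [4,9]: concurrent
op4 [6,7]: after
op5 [8,14]: after
op6 [10,11]: after
op7 [12,13]: after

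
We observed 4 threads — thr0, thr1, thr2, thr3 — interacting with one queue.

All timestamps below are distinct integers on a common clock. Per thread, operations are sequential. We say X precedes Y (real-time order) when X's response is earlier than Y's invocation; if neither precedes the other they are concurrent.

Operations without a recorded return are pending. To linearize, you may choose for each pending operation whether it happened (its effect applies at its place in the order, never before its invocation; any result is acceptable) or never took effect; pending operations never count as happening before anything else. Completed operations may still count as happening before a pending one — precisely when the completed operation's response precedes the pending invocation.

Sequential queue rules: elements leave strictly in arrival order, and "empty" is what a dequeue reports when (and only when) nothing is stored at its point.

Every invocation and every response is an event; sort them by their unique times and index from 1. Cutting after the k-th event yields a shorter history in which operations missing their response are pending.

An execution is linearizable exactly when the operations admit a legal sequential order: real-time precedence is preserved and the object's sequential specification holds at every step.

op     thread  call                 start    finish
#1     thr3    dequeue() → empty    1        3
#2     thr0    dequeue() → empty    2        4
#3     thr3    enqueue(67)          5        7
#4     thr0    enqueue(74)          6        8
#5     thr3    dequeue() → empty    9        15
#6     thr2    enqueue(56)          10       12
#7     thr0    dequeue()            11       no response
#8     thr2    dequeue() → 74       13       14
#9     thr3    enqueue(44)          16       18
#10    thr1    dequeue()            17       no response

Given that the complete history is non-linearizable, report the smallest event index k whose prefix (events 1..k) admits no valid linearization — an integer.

events 1..14 are linearizable, e.g. via #1, #2, #3, #4, #5, #6, #8:
step 1: #1 dequeue() → empty — queue <>
step 2: #2 dequeue() → empty — queue <>
step 3: #3 enqueue(67) — queue <67>
step 4: #4 enqueue(74) — queue <67,74>
step 5: #5 dequeue() (pending, included) — queue <74>
step 6: #6 enqueue(56) — queue <74,56>
step 7: #8 dequeue() → 74 — queue <56>
with event 15 included (#5 responding at time 15), all real-time-consistent orders fail
no completion choice of the 1 pending operation (#7) rescues it — every subset was tried
sample order #1, #2, #3, #4, #5, #6, #8 (pending dropped) stalls at step 5 — #5 dequeue() → empty has no legal effect
sample order #1, #2, #3, #4, #6, #5, #8 (pending dropped) stalls at step 6 — #5 dequeue() → empty has no legal effect

15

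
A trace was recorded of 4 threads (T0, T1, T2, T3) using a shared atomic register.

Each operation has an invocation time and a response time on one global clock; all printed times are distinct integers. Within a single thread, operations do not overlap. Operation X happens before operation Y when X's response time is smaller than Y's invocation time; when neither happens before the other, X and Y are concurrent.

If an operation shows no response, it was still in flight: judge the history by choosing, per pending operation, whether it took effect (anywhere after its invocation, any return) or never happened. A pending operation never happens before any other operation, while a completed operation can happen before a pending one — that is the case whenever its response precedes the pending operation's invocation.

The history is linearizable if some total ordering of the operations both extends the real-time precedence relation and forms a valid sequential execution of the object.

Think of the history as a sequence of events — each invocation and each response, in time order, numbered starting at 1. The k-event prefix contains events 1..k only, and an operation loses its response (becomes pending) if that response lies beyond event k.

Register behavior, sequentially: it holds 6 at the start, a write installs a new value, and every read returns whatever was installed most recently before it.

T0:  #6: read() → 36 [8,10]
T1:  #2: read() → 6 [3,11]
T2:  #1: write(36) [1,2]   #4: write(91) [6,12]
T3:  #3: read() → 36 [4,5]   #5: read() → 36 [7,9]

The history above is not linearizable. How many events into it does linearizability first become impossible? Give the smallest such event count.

11

a valid linearization of events 1..10 exists, for instance #1, #2, #3, #5, #6:
1. #1 write(36), leaving value 36
2. #2 read() (pending, included), leaving value 36
3. #3 read() → 36, leaving value 36
4. #5 read() → 36, leaving value 36
5. #6 read() → 36, leaving value 36
with event 11 included (#2 responding at time 11), all real-time-consistent orders fail
completion choices over the 1 pending operation (#4) were checked; none helps
one such order, #1, #2, #3, #5, #6 (pending dropped), breaks at step 2 where #2 read() → 6 is illegal
one such order, #1, #2, #3, #6, #5 (pending dropped), breaks at step 2 where #2 read() → 6 is illegal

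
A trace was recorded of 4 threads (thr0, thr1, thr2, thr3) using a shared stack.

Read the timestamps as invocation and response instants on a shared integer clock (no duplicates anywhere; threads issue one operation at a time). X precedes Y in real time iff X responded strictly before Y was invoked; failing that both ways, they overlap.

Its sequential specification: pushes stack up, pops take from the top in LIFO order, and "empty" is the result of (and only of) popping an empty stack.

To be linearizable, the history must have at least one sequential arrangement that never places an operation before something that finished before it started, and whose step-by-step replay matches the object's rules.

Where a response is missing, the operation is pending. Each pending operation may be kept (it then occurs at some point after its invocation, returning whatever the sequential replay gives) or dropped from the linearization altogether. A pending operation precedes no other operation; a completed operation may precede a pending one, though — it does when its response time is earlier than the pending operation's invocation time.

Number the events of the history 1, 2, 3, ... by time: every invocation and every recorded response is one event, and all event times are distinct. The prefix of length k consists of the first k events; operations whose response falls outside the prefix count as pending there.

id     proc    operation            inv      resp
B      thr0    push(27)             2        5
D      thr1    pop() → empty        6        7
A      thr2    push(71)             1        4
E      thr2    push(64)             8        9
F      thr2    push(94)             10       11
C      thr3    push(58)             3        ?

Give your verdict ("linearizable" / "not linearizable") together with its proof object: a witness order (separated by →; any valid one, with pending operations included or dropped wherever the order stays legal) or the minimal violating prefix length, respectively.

already the first 7 events (up to D's response at time 7) admit no linearization; the first 6 still do
every one of the 2 real-time-consistent orders over 3 completed stack ops fails the sequential spec
including or dropping the 1 pending operation (C) in any combination fails
one such order, A, B, D (pending dropped), breaks at step 3 where D pop() → empty is illegal
one such order, B, A, D (pending dropped), breaks at step 3 where D pop() → empty is illegal

not linearizable — minimal violating prefix: 7 events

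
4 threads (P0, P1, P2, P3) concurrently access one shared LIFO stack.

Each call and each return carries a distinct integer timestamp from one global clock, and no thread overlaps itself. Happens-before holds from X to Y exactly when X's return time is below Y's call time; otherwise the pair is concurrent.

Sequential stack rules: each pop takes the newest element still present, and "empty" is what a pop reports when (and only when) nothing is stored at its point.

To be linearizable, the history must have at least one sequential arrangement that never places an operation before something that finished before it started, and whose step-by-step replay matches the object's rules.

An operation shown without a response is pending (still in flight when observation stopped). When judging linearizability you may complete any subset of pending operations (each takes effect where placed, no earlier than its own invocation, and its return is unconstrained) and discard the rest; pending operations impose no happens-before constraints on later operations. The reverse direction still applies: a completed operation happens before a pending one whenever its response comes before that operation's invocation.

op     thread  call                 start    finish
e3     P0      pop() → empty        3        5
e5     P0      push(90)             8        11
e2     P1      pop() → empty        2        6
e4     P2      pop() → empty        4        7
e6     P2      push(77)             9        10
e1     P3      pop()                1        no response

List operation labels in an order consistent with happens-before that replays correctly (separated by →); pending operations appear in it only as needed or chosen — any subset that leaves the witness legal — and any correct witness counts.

after step 1 (e1 pop() (pending, included)): stack <>
after step 2 (e2 pop() → empty): stack <>
after step 3 (e3 pop() → empty): stack <>
after step 4 (e4 pop() → empty): stack <>
after step 5 (e5 push(90)): stack <90>
after step 6 (e6 push(77)): stack <90,77>

e1 → e2 → e3 → e4 → e5 → e6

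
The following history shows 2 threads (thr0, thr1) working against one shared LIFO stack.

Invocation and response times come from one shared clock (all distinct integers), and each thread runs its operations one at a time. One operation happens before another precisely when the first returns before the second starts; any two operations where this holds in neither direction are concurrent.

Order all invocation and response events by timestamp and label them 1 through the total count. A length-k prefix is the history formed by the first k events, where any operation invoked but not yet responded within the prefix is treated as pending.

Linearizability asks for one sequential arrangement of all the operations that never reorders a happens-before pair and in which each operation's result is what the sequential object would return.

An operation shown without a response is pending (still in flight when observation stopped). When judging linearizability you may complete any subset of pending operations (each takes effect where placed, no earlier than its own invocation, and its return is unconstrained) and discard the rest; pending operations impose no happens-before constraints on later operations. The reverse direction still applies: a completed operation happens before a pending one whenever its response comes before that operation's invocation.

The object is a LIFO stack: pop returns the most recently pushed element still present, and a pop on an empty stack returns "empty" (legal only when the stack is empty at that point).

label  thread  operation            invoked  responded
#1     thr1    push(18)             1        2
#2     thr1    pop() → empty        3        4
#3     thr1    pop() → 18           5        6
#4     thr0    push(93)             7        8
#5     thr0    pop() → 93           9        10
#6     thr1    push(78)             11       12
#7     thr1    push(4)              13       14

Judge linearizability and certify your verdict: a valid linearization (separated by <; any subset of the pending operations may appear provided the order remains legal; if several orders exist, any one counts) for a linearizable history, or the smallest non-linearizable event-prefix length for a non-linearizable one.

not linearizable — minimal violating prefix: 4 events

already the first 4 events (up to #2's response at time 4) admit no linearization; the first 3 still do
the sole real-time-consistent order of 2 completed operations fails the LIFO stack replay
one such order, #1, #2, breaks at step 2 where #2 pop() → empty is illegal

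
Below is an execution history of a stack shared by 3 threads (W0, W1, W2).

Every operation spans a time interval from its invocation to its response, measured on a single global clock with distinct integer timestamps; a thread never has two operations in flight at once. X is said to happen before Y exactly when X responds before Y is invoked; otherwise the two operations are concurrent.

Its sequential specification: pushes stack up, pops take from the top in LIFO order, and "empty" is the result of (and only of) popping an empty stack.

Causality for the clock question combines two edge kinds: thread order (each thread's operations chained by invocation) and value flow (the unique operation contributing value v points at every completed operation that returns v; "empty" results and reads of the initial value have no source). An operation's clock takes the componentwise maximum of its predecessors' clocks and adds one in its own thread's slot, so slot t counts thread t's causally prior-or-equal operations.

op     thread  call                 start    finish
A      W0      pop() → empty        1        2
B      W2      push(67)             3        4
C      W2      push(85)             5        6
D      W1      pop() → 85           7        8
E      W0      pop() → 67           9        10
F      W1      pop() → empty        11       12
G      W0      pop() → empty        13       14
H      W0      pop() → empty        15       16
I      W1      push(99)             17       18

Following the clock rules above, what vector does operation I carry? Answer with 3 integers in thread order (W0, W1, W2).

B (invocation 3): nothing precedes it; W2's component alone gives (0, 0, 1)
A (invocation 1): nothing precedes it; W0's component alone gives (1, 0, 0)
invoked at 5, C merges VC(B)=(0, 0, 1) and bumps W2's slot → (0, 0, 2)
invoked at 7, D merges VC(C)=(0, 0, 2) and bumps W1's slot → (0, 1, 2)
invoked at 9, E merges VC(A)=(1, 0, 0), VC(B)=(0, 0, 1) and bumps W0's slot → (2, 0, 1)
invoked at 11, F merges VC(D)=(0, 1, 2) and bumps W1's slot → (0, 2, 2)
invoked at 13, G merges VC(E)=(2, 0, 1) and bumps W0's slot → (3, 0, 1)
invoked at 17, I merges VC(F)=(0, 2, 2) and bumps W1's slot → (0, 3, 2)
invoked at 15, H merges VC(G)=(3, 0, 1) and bumps W0's slot → (4, 0, 1)
target: VC(I) = (0, 3, 2)

(0, 3, 2)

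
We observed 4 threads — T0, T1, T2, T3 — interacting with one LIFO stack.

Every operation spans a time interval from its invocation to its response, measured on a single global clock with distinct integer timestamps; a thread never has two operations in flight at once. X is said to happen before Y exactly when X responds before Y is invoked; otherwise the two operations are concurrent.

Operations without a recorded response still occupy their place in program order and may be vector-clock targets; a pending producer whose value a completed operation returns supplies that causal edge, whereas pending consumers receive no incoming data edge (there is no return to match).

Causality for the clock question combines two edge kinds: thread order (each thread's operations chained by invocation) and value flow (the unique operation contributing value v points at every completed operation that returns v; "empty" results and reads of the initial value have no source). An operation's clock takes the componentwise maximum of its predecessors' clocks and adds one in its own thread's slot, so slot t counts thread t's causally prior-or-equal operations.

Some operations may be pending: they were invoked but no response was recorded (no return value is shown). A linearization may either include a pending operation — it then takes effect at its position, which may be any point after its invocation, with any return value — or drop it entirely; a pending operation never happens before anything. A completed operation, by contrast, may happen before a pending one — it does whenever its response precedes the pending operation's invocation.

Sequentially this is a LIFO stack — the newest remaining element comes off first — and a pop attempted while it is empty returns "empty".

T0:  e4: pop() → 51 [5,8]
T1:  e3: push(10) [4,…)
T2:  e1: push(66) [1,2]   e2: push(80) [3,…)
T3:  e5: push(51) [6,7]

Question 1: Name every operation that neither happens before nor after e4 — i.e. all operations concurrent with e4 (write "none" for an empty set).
Answer: e2, e3, e5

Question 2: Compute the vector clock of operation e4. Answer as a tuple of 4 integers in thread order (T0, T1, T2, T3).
Answer: (1, 0, 0, 1)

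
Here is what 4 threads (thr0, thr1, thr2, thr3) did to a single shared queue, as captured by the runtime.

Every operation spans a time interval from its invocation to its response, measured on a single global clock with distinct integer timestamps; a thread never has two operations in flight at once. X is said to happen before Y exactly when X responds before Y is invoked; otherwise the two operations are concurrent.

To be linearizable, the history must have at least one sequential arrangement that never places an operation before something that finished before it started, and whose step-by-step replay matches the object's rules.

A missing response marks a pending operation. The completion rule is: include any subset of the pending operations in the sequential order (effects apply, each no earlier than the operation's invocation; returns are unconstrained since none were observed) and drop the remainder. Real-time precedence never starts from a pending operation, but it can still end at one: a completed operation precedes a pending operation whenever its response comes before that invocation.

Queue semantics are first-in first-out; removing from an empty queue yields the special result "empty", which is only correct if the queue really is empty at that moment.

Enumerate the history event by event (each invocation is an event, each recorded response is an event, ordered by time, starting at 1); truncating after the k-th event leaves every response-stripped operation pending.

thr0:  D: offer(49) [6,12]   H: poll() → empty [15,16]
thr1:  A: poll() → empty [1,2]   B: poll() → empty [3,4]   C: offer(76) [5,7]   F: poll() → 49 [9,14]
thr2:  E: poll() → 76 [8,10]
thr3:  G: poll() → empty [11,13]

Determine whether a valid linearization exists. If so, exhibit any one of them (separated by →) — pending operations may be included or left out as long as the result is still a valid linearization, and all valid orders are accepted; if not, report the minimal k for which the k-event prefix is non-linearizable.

linearizable — witness: A → B → C → D → E → F → G → H

1. A poll() → empty, leaving queue <>
2. B poll() → empty, leaving queue <>
3. C offer(76), leaving queue <76>
4. D offer(49), leaving queue <76,49>
5. E poll() → 76, leaving queue <49>
6. F poll() → 49, leaving queue <>
7. G poll() → empty, leaving queue <>
8. H poll() → empty, leaving queue <>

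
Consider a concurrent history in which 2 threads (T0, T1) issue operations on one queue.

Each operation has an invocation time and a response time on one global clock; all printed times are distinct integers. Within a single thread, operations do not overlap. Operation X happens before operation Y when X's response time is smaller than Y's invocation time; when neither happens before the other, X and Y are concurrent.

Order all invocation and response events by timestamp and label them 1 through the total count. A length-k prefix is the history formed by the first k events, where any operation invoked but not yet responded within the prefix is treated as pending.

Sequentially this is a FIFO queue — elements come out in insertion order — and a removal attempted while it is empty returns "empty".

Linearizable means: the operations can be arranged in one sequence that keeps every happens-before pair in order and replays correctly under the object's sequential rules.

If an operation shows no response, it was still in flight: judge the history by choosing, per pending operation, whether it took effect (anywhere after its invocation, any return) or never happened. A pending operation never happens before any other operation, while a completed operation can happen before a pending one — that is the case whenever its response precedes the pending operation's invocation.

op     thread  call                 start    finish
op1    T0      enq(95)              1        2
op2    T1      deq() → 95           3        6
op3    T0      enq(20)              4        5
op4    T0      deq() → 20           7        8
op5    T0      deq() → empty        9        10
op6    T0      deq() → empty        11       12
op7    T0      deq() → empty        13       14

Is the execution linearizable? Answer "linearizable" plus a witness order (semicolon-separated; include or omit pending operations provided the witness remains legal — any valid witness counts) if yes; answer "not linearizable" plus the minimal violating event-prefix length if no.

linearizable — witness: op1; op2; op3; op4; op5; op6; op7

1. op1 enq(95), leaving queue <95>
2. op2 deq() → 95, leaving queue <>
3. op3 enq(20), leaving queue <20>
4. op4 deq() → 20, leaving queue <>
5. op5 deq() → empty, leaving queue <>
6. op6 deq() → empty, leaving queue <>
7. op7 deq() → empty, leaving queue <>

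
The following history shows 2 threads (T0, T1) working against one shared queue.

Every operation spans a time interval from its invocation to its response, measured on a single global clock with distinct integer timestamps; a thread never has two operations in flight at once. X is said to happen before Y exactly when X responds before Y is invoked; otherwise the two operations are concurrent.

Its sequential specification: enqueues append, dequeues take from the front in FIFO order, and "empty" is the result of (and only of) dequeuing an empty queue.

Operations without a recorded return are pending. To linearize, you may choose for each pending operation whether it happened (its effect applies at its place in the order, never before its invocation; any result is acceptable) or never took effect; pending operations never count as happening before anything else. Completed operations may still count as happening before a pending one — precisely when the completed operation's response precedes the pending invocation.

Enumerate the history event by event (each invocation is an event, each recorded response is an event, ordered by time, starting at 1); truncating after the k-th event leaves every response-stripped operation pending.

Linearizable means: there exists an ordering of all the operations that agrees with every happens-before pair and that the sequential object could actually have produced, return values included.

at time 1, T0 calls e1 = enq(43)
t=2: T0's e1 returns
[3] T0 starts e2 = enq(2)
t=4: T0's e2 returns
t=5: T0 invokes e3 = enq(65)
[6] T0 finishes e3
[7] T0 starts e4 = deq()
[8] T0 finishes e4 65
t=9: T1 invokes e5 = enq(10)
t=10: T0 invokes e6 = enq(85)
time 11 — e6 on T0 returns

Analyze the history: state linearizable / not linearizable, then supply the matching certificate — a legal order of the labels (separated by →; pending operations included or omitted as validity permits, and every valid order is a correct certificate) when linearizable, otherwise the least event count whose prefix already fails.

prefix check: 1..7 passes, 1..8 fails once e4's time-8 response joins
a single order respects real time; the 4 completed queue operations fail replay along it
for example e1, e2, e3, e4 fails at step 4: e4 deq() → 65 is not legal there

not linearizable — minimal violating prefix: 8 events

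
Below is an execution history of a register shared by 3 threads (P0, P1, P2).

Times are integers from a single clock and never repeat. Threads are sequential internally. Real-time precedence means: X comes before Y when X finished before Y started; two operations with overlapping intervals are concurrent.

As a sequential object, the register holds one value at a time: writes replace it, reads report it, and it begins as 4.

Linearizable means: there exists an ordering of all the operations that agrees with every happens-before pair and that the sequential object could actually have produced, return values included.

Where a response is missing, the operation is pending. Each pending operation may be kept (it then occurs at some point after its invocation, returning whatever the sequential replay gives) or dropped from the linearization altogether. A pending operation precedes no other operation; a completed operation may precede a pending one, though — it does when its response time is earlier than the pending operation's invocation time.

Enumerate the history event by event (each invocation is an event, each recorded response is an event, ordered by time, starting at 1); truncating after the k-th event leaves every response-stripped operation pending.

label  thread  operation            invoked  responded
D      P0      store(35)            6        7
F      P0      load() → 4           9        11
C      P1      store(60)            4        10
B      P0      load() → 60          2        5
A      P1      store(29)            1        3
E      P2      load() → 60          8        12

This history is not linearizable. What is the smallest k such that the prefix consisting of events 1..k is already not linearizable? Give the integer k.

one valid order for events 1..10 is A, C, B, D:
after step 1 (A store(29)): value 29
after step 2 (C store(60)): value 60
after step 3 (B load() → 60): value 60
after step 4 (D store(35)): value 35
adding event 11 (F responds at 11) leaves no legal real-time order
include/drop combinations of the 1 pending operation (E) were all tried; none helps
take A, B, C, D, F (pending dropped): step 2 already fails, because B load() → 60 cannot occur there
take A, B, D, C, F (pending dropped): step 2 already fails, because B load() → 60 cannot occur there

11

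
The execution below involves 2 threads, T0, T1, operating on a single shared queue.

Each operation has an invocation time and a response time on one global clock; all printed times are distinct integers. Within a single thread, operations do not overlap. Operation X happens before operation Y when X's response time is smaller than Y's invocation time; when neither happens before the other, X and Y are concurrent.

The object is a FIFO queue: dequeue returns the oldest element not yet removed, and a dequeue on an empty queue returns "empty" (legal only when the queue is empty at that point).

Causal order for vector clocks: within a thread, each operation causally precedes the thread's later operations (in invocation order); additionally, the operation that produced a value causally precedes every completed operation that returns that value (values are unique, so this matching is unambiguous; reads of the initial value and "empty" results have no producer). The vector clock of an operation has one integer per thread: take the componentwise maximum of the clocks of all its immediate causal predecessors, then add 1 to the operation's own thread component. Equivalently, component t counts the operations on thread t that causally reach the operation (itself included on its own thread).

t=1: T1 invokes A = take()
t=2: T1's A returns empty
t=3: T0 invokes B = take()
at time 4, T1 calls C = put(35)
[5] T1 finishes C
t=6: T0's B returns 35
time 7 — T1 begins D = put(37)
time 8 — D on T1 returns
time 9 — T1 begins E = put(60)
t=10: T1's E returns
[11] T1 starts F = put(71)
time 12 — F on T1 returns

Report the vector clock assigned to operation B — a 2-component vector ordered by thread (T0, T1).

A (invocation 1): nothing precedes it; T1's component alone gives (0, 1)
VC(C, invoked at 4): max of VC(A)=(0, 1), then +1 on thread T1 → (0, 2)
VC(D, invoked at 7): max of VC(C)=(0, 2), then +1 on thread T1 → (0, 3)
VC(B, invoked at 3): max of VC(C)=(0, 2), then +1 on thread T0 → (1, 2)
VC(E, invoked at 9): max of VC(D)=(0, 3), then +1 on thread T1 → (0, 4)
VC(F, invoked at 11): max of VC(E)=(0, 4), then +1 on thread T1 → (0, 5)
target: VC(B) = (1, 2)

(1, 2)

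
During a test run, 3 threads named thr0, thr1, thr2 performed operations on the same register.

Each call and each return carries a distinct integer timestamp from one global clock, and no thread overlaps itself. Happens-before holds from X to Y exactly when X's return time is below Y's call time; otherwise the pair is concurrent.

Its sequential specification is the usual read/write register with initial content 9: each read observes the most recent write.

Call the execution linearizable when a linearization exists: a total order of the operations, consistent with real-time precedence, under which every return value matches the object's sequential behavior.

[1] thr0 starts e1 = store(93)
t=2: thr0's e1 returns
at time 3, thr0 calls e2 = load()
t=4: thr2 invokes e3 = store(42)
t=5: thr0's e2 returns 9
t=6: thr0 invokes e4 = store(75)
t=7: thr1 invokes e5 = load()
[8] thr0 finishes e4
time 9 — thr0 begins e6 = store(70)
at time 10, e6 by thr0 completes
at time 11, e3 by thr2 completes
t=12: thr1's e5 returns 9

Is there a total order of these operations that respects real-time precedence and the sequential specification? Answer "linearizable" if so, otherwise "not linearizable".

cut after 4 events: linearizable; cut after 5 events (e2 responds, time 5): not linearizable
the completed operations (2 total) allow one real-time order; the register replay rejects it
every completion of the 1 pending operation (e3) was checked; none linearizes
for example e1, e2 (pending dropped) fails at step 2: e2 load() → 9 is not legal there

not linearizable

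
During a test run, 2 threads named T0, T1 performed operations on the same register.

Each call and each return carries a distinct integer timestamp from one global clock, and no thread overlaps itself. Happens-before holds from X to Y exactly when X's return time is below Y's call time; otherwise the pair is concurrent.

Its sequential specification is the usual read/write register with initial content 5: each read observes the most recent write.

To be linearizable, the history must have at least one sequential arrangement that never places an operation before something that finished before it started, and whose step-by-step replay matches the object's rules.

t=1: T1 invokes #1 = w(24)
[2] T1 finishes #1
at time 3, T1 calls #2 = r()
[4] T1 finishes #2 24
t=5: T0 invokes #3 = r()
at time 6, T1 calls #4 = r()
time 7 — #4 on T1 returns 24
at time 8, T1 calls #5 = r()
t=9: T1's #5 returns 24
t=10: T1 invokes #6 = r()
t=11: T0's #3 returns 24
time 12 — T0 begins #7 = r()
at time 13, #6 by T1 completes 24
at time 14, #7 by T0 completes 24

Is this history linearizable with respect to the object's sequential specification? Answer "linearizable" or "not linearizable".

linearizable

a witness: #1, #2, #3, #4, #5, #6, #7
after step 1 (#1 w(24)): value 24
after step 2 (#2 r() → 24): value 24
after step 3 (#3 r() → 24): value 24
after step 4 (#4 r() → 24): value 24
after step 5 (#5 r() → 24): value 24
after step 6 (#6 r() → 24): value 24
after step 7 (#7 r() → 24): value 24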